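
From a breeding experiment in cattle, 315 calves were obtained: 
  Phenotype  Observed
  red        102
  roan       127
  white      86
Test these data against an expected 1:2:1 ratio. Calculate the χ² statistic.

Total ratio parts = 4. Expected numbers out of 315:
  red: 315 × 1/4 = 78.75
  roan: 315 × 2/4 = 157.5
  white: 315 × 1/4 = 78.75
χ² = Σ (O − E)² / E
  red: (102 − 78.75)² / 78.75 = 6.8643
  roan: (127 − 157.5)² / 157.5 = 5.9063
  white: (86 − 78.75)² / 78.75 = 0.6675
χ² = 6.8643 + 5.9063 + 0.6675 = 13.4381 ≈ 13.438

13.438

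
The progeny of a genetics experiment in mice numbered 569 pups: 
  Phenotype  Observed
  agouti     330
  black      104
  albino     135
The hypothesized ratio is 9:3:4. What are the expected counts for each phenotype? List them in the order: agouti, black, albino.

320.0625, 106.6875, 142.25

Total ratio parts = 16. Expected numbers out of 569:
  agouti: 569 × 9/16 = 320.0625
  black: 569 × 3/16 = 106.6875
  albino: 569 × 4/16 = 142.25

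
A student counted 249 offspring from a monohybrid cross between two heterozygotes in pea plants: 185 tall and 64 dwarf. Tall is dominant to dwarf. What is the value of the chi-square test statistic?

0.066

For a monohybrid cross between heterozygotes with complete dominance, the expected phenotypic ratio is 3:1.
The 3:1 ratio has 4 parts, so with N = 249 the expected counts are:
  tall: 249 × 3/4 = 186.75
  dwarf: 249 × 1/4 = 62.25
χ² = Σ (O − E)² / E
  tall: (185 − 186.75)² / 186.75 = 0.0164
  dwarf: (64 − 62.25)² / 62.25 = 0.0492
χ² = 0.0164 + 0.0492 = 0.0656 ≈ 0.066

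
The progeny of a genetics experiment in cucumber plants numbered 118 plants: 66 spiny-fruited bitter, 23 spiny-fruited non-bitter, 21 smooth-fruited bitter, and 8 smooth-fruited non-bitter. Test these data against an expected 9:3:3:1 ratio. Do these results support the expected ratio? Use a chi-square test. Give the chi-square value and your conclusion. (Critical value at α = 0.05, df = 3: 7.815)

Expected counts for N = 118 under a 9:3:3:1 ratio (total parts = 16):
  spiny-fruited bitter: 118 × 9/16 = 66.375
  spiny-fruited non-bitter: 118 × 3/16 = 22.125
  smooth-fruited bitter: 118 × 3/16 = 22.125
  smooth-fruited non-bitter: 118 × 1/16 = 7.375
χ² = Σ (O − E)² / E
  spiny-fruited bitter: (66 − 66.375)² / 66.375 = 0.0021
  spiny-fruited non-bitter: (23 − 22.125)² / 22.125 = 0.0346
  smooth-fruited bitter: (21 − 22.125)² / 22.125 = 0.0572
  smooth-fruited non-bitter: (8 − 7.375)² / 7.375 = 0.0530
χ² = 0.0021 + 0.0346 + 0.0572 + 0.0530 = 0.1469 ≈ 0.147
Degrees of freedom = 4 − 1 = 3; critical value at α = 0.05 is 7.815.
Since 0.147 < 7.815, we fail to reject the null hypothesis — the data are consistent with the 9:3:3:1 ratio.

0.147; consistent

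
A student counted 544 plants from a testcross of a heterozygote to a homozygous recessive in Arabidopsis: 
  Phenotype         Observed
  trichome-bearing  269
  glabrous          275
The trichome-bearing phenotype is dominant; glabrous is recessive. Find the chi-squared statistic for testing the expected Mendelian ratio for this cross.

0.066

A testcross of a heterozygote (Aa × aa) gives a 1:1 phenotypic ratio.
Expected counts for N = 544 under a 1:1 ratio (total parts = 2):
  trichome-bearing: 544 × 1/2 = 272
  glabrous: 544 × 1/2 = 272
χ² = Σ (O − E)² / E
  trichome-bearing: (269 − 272)² / 272 = 0.0331
  glabrous: (275 − 272)² / 272 = 0.0331
χ² = 0.0331 + 0.0331 = 0.0662 ≈ 0.066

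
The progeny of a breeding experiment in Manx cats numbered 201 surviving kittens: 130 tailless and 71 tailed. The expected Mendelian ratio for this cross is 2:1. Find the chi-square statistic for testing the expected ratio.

Expected counts for N = 201 under a 2:1 ratio (total parts = 3):
  tailless: 201 × 2/3 = 134
  tailed: 201 × 1/3 = 67
χ² = Σ (O − E)² / E
  tailless: (130 − 134)² / 134 = 0.1194
  tailed: (71 − 67)² / 67 = 0.2388
χ² = 0.1194 + 0.2388 = 0.3582 ≈ 0.358

0.358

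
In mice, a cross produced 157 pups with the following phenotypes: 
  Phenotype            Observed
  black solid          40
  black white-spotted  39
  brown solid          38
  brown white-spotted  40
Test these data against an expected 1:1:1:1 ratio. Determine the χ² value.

0.070

Total ratio parts = 4. Expected numbers out of 157:
  black solid: 157 × 1/4 = 39.25
  black white-spotted: 157 × 1/4 = 39.25
  brown solid: 157 × 1/4 = 39.25
  brown white-spotted: 157 × 1/4 = 39.25
χ² = Σ (O − E)² / E
  black solid: (40 − 39.25)² / 39.25 = 0.0143
  black white-spotted: (39 − 39.25)² / 39.25 = 0.0016
  brown solid: (38 − 39.25)² / 39.25 = 0.0398
  brown white-spotted: (40 − 39.25)² / 39.25 = 0.0143
χ² = 0.0143 + 0.0016 + 0.0398 + 0.0143 = 0.070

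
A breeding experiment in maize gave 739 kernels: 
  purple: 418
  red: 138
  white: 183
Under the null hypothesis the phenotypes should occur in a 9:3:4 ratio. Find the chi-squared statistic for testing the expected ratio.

Total ratio parts = 16. Expected numbers out of 739:
  purple: 739 × 9/16 = 415.6875
  red: 739 × 3/16 = 138.5625
  white: 739 × 4/16 = 184.75
χ² = Σ (O − E)² / E
  purple: (418 − 415.6875)² / 415.6875 = 0.0129
  red: (138 − 138.5625)² / 138.5625 = 0.0023
  white: (183 − 184.75)² / 184.75 = 0.0166
χ² = 0.0129 + 0.0023 + 0.0166 = 0.0318 ≈ 0.032

0.032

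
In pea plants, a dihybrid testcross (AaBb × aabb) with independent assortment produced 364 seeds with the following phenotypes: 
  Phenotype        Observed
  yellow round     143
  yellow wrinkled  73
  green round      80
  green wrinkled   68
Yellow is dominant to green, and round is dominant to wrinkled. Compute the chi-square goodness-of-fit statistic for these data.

A dihybrid testcross with independent assortment gives a 1:1:1:1 ratio.
Total ratio parts = 4. Expected numbers out of 364:
  yellow round: 364 × 1/4 = 91
  yellow wrinkled: 364 × 1/4 = 91
  green round: 364 × 1/4 = 91
  green wrinkled: 364 × 1/4 = 91
χ² = Σ (O − E)² / E
  yellow round: (143 − 91)² / 91 = 29.7143
  yellow wrinkled: (73 − 91)² / 91 = 3.5604
  green round: (80 − 91)² / 91 = 1.3297
  green wrinkled: (68 − 91)² / 91 = 5.8132
χ² = 29.7143 + 3.5604 + 1.3297 + 5.8132 = 40.4176 ≈ 40.418

40.418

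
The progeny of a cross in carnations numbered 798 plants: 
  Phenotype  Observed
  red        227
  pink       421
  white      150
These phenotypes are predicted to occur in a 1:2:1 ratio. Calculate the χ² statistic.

Total ratio parts = 4. Expected numbers out of 798:
  red: 798 × 1/4 = 199.5
  pink: 798 × 2/4 = 399
  white: 798 × 1/4 = 199.5
χ² = Σ (O − E)² / E
  red: (227 − 199.5)² / 199.5 = 3.7907
  pink: (421 − 399)² / 399 = 1.2130
  white: (150 − 199.5)² / 199.5 = 12.2820
χ² = 3.7907 + 1.2130 + 12.2820 = 17.2857 ≈ 17.286

17.286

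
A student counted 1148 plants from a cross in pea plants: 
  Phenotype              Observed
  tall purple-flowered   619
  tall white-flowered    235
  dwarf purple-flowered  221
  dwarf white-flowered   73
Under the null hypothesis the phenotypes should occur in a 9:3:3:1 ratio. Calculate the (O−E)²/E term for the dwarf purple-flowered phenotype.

The 9:3:3:1 ratio has 16 parts, so with N = 1148 the expected counts are:
  tall purple-flowered: 1148 × 9/16 = 645.75
  tall white-flowered: 1148 × 3/16 = 215.25
  dwarf purple-flowered: 1148 × 3/16 = 215.25
  dwarf white-flowered: 1148 × 1/16 = 71.75
Contribution of dwarf purple-flowered: (221 − 215.25)² / 215.25 = 0.1536

0.154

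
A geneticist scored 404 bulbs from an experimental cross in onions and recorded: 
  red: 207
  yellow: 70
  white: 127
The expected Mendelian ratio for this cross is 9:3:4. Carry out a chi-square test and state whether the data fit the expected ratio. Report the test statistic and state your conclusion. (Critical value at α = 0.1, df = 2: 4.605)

Total ratio parts = 16. Expected numbers out of 404:
  red: 404 × 9/16 = 227.25
  yellow: 404 × 3/16 = 75.75
  white: 404 × 4/16 = 101
χ² = Σ (O − E)² / E
  red: (207 − 227.25)² / 227.25 = 1.8045
  yellow: (70 − 75.75)² / 75.75 = 0.4365
  white: (127 − 101)² / 101 = 6.6931
χ² = 1.8045 + 0.4365 + 6.6931 = 8.9341 ≈ 8.934
Degrees of freedom = 3 − 1 = 2; critical value at α = 0.1 is 4.605.
Since 8.934 > 4.605, we reject the null hypothesis — the data do not fit the 9:3:4 ratio.

8.934; not consistent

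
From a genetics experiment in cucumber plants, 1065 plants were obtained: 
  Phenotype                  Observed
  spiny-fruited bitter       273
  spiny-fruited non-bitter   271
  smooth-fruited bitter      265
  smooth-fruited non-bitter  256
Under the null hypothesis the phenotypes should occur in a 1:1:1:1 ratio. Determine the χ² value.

0.656

Total ratio parts = 4. Expected numbers out of 1065:
  spiny-fruited bitter: 1065 × 1/4 = 266.25
  spiny-fruited non-bitter: 1065 × 1/4 = 266.25
  smooth-fruited bitter: 1065 × 1/4 = 266.25
  smooth-fruited non-bitter: 1065 × 1/4 = 266.25
χ² = Σ (O − E)² / E
  spiny-fruited bitter: (273 − 266.25)² / 266.25 = 0.1711
  spiny-fruited non-bitter: (271 − 266.25)² / 266.25 = 0.0847
  smooth-fruited bitter: (265 − 266.25)² / 266.25 = 0.0059
  smooth-fruited non-bitter: (256 − 266.25)² / 266.25 = 0.3946
χ² = 0.1711 + 0.0847 + 0.0059 + 0.3946 = 0.6563 ≈ 0.656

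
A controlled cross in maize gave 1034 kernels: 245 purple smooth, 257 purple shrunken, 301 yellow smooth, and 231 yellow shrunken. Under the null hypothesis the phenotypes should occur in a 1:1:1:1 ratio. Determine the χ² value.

10.627

The 1:1:1:1 ratio has 4 parts, so with N = 1034 the expected counts are:
  purple smooth: 1034 × 1/4 = 258.5
  purple shrunken: 1034 × 1/4 = 258.5
  yellow smooth: 1034 × 1/4 = 258.5
  yellow shrunken: 1034 × 1/4 = 258.5
χ² = Σ (O − E)² / E
  purple smooth: (245 − 258.5)² / 258.5 = 0.7050
  purple shrunken: (257 − 258.5)² / 258.5 = 0.0087
  yellow smooth: (301 − 258.5)² / 258.5 = 6.9874
  yellow shrunken: (231 − 258.5)² / 258.5 = 2.9255
χ² = 0.7050 + 0.0087 + 6.9874 + 2.9255 = 10.6266 ≈ 10.627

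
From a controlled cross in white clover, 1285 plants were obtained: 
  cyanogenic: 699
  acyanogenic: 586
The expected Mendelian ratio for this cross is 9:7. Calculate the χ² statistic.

The 9:7 ratio has 16 parts, so with N = 1285 the expected counts are:
  cyanogenic: 1285 × 9/16 = 722.8125
  acyanogenic: 1285 × 7/16 = 562.1875
χ² = Σ (O − E)² / E
  cyanogenic: (699 − 722.8125)² / 722.8125 = 0.7845
  acyanogenic: (586 − 562.1875)² / 562.1875 = 1.0086
χ² = 0.7845 + 1.0086 = 1.7931 ≈ 1.793

1.793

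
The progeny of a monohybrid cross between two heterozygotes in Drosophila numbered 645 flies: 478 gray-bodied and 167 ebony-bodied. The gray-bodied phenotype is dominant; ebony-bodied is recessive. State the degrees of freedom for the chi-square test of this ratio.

1

For a monohybrid cross between heterozygotes with complete dominance, the expected phenotypic ratio is 3:1.
A goodness-of-fit test with 2 phenotype classes has df = 2 − 1 = 1.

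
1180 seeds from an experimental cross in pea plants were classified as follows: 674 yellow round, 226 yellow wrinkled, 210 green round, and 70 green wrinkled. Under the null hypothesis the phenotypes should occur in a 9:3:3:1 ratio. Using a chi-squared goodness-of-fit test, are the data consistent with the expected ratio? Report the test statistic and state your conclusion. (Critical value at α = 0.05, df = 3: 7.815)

1.023; consistent

The 9:3:3:1 ratio has 16 parts, so with N = 1180 the expected counts are:
  yellow round: 1180 × 9/16 = 663.75
  yellow wrinkled: 1180 × 3/16 = 221.25
  green round: 1180 × 3/16 = 221.25
  green wrinkled: 1180 × 1/16 = 73.75
χ² = Σ (O − E)² / E
  yellow round: (674 − 663.75)² / 663.75 = 0.1583
  yellow wrinkled: (226 − 221.25)² / 221.25 = 0.1020
  green round: (210 − 221.25)² / 221.25 = 0.5720
  green wrinkled: (70 − 73.75)² / 73.75 = 0.1907
χ² = 0.1583 + 0.1020 + 0.5720 + 0.1907 = 1.023
Degrees of freedom = 4 − 1 = 3; critical value at α = 0.05 is 7.815.
Since 1.023 < 7.815, we fail to reject the null hypothesis — the data are consistent with the 9:3:3:1 ratio.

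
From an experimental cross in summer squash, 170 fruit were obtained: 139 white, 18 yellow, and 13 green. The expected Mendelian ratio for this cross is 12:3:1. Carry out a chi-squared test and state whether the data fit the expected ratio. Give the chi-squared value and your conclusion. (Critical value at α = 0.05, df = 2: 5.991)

The 12:3:1 ratio has 16 parts, so with N = 170 the expected counts are:
  white: 170 × 12/16 = 127.5
  yellow: 170 × 3/16 = 31.875
  green: 170 × 1/16 = 10.625
χ² = Σ (O − E)² / E
  white: (139 − 127.5)² / 127.5 = 1.0373
  yellow: (18 − 31.875)² / 31.875 = 6.0397
  green: (13 − 10.625)² / 10.625 = 0.5309
χ² = 1.0373 + 6.0397 + 0.5309 = 7.6079 ≈ 7.608
Degrees of freedom = 3 − 1 = 2; critical value at α = 0.05 is 5.991.
Since 7.608 > 5.991, we reject the null hypothesis — the data do not fit the 12:3:1 ratio.

7.608; not consistent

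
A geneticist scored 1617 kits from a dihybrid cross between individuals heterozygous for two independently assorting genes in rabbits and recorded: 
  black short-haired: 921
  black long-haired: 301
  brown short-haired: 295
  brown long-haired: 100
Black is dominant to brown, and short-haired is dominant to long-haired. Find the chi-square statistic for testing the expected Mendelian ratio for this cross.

A dihybrid F₂ with independent assortment and complete dominance at both loci gives a 9:3:3:1 phenotypic ratio.
The 9:3:3:1 ratio has 16 parts, so with N = 1617 the expected counts are:
  black short-haired: 1617 × 9/16 = 909.5625
  black long-haired: 1617 × 3/16 = 303.1875
  brown short-haired: 1617 × 3/16 = 303.1875
  brown long-haired: 1617 × 1/16 = 101.0625
χ² = Σ (O − E)² / E
  black short-haired: (921 − 909.5625)² / 909.5625 = 0.1438
  black long-haired: (301 − 303.1875)² / 303.1875 = 0.0158
  brown short-haired: (295 − 303.1875)² / 303.1875 = 0.2211
  brown long-haired: (100 − 101.0625)² / 101.0625 = 0.0112
χ² = 0.1438 + 0.0158 + 0.2211 + 0.0112 = 0.3919 ≈ 0.392

0.392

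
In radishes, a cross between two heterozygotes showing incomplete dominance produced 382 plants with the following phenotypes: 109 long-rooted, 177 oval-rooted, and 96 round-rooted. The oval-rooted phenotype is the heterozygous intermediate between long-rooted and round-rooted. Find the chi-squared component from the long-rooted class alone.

1.908

With incomplete dominance, a heterozygote × heterozygote cross gives a 1:2:1 phenotypic ratio.
Total ratio parts = 4. Expected numbers out of 382:
  long-rooted: 382 × 1/4 = 95.5
  oval-rooted: 382 × 2/4 = 191
  round-rooted: 382 × 1/4 = 95.5
Contribution of long-rooted: (109 − 95.5)² / 95.5 = 1.9084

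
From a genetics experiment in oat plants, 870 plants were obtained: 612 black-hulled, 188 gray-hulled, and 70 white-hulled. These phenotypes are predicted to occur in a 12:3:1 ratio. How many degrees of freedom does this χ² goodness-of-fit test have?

A goodness-of-fit test with 3 phenotype classes has df = 3 − 1 = 2.

2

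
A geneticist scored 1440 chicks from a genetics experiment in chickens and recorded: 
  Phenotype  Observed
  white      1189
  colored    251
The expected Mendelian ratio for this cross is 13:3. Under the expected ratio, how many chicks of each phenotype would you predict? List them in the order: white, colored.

Expected counts for N = 1440 under a 13:3 ratio (total parts = 16):
  white: 1440 × 13/16 = 1170
  colored: 1440 × 3/16 = 270

1170, 270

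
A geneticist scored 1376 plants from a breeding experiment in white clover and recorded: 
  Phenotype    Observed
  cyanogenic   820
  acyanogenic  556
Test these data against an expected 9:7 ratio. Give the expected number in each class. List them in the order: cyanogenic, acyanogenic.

774, 602

Under the 9:7 hypothesis (Σ ratio = 16, N = 1376):
  cyanogenic: 1376 × 9/16 = 774
  acyanogenic: 1376 × 7/16 = 602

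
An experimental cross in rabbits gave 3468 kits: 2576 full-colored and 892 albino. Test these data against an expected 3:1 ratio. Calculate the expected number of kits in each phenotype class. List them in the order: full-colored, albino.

Expected counts for N = 3468 under a 3:1 ratio (total parts = 4):
  full-colored: 3468 × 3/4 = 2601
  albino: 3468 × 1/4 = 867

2601, 867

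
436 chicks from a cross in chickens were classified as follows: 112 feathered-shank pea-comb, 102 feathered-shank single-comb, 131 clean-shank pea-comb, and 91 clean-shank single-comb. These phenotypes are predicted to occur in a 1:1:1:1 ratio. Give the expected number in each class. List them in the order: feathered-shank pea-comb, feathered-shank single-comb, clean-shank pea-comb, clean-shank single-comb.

109, 109, 109, 109

The 1:1:1:1 ratio has 4 parts, so with N = 436 the expected counts are:
  feathered-shank pea-comb: 436 × 1/4 = 109
  feathered-shank single-comb: 436 × 1/4 = 109
  clean-shank pea-comb: 436 × 1/4 = 109
  clean-shank single-comb: 436 × 1/4 = 109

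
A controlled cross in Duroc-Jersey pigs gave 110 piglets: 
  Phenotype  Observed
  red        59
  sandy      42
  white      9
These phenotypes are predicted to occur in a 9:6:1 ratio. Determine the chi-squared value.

0.804

Expected counts for N = 110 under a 9:6:1 ratio (total parts = 16):
  red: 110 × 9/16 = 61.875
  sandy: 110 × 6/16 = 41.25
  white: 110 × 1/16 = 6.875
χ² = Σ (O − E)² / E
  red: (59 − 61.875)² / 61.875 = 0.1336
  sandy: (42 − 41.25)² / 41.25 = 0.0136
  white: (9 − 6.875)² / 6.875 = 0.6568
χ² = 0.1336 + 0.0136 + 0.6568 = 0.804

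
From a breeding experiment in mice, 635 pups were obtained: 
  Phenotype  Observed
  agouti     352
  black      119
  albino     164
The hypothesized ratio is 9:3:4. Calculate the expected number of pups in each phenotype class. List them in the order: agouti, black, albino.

357.1875, 119.0625, 158.75

Under the 9:3:4 hypothesis (Σ ratio = 16, N = 635):
  agouti: 635 × 9/16 = 357.1875
  black: 635 × 3/16 = 119.0625
  albino: 635 × 4/16 = 158.75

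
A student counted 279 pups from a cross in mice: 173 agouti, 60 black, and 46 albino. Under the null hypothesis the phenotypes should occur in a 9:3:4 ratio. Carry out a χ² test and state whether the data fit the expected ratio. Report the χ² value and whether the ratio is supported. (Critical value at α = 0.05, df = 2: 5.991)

Expected counts for N = 279 under a 9:3:4 ratio (total parts = 16):
  agouti: 279 × 9/16 = 156.9375
  black: 279 × 3/16 = 52.3125
  albino: 279 × 4/16 = 69.75
χ² = Σ (O − E)² / E
  agouti: (173 − 156.9375)² / 156.9375 = 1.6440
  black: (60 − 52.3125)² / 52.3125 = 1.1297
  albino: (46 − 69.75)² / 69.75 = 8.0869
χ² = 1.6440 + 1.1297 + 8.0869 = 10.8606 ≈ 10.861
Degrees of freedom = 3 − 1 = 2; critical value at α = 0.05 is 5.991.
Since 10.861 > 5.991, we reject the null hypothesis — the data do not fit the 9:3:4 ratio.

10.861; not consistent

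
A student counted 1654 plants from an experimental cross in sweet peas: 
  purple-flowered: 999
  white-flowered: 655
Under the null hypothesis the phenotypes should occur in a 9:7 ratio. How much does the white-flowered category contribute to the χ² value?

Total ratio parts = 16. Expected numbers out of 1654:
  purple-flowered: 1654 × 9/16 = 930.375
  white-flowered: 1654 × 7/16 = 723.625
Contribution of white-flowered: (655 − 723.625)² / 723.625 = 6.5081

6.508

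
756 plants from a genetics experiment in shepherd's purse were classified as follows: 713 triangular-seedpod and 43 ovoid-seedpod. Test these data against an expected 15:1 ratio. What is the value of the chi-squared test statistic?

0.408

Total ratio parts = 16. Expected numbers out of 756:
  triangular-seedpod: 756 × 15/16 = 708.75
  ovoid-seedpod: 756 × 1/16 = 47.25
χ² = Σ (O − E)² / E
  triangular-seedpod: (713 − 708.75)² / 708.75 = 0.0255
  ovoid-seedpod: (43 − 47.25)² / 47.25 = 0.3823
χ² = 0.0255 + 0.3823 = 0.4078 ≈ 0.408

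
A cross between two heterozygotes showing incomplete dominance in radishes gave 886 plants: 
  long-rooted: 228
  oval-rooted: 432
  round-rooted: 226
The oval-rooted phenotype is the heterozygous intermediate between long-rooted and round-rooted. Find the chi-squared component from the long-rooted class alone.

0.191

With incomplete dominance, a heterozygote × heterozygote cross gives a 1:2:1 phenotypic ratio.
The 1:2:1 ratio has 4 parts, so with N = 886 the expected counts are:
  long-rooted: 886 × 1/4 = 221.5
  oval-rooted: 886 × 2/4 = 443
  round-rooted: 886 × 1/4 = 221.5
Contribution of long-rooted: (228 − 221.5)² / 221.5 = 0.1907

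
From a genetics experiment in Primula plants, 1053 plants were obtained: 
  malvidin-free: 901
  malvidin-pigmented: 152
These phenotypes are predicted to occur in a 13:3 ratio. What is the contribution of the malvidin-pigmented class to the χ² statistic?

10.457

Total ratio parts = 16. Expected numbers out of 1053:
  malvidin-free: 1053 × 13/16 = 855.5625
  malvidin-pigmented: 1053 × 3/16 = 197.4375
Contribution of malvidin-pigmented: (152 − 197.4375)² / 197.4375 = 10.4568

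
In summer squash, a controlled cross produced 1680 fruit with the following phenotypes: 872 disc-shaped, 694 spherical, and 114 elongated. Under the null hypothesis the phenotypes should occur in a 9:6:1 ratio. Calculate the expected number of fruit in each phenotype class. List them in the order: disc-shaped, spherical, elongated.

945, 630, 105

Expected counts for N = 1680 under a 9:6:1 ratio (total parts = 16):
  disc-shaped: 1680 × 9/16 = 945
  spherical: 1680 × 6/16 = 630
  elongated: 1680 × 1/16 = 105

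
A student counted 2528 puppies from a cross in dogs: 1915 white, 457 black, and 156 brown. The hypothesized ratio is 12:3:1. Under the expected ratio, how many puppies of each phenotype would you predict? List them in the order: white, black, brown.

Total ratio parts = 16. Expected numbers out of 2528:
  white: 2528 × 12/16 = 1896
  black: 2528 × 3/16 = 474
  brown: 2528 × 1/16 = 158

1896, 474, 158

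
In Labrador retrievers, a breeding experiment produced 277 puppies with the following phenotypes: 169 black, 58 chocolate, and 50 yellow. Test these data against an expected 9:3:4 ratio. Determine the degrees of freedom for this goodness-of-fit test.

2

A goodness-of-fit test with 3 phenotype classes has df = 3 − 1 = 2.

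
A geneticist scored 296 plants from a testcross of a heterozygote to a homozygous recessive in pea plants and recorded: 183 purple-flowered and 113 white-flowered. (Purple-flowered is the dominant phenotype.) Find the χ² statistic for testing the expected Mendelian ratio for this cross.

16.554

A testcross of a heterozygote (Aa × aa) gives a 1:1 phenotypic ratio.
Under the 1:1 hypothesis (Σ ratio = 2, N = 296):
  purple-flowered: 296 × 1/2 = 148
  white-flowered: 296 × 1/2 = 148
χ² = Σ (O − E)² / E
  purple-flowered: (183 − 148)² / 148 = 8.2770
  white-flowered: (113 − 148)² / 148 = 8.2770
χ² = 8.2770 + 8.2770 = 16.554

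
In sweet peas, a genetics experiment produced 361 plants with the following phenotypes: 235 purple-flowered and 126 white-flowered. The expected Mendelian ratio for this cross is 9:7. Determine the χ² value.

11.481

Total ratio parts = 16. Expected numbers out of 361:
  purple-flowered: 361 × 9/16 = 203.0625
  white-flowered: 361 × 7/16 = 157.9375
χ² = Σ (O − E)² / E
  purple-flowered: (235 − 203.0625)² / 203.0625 = 5.0231
  white-flowered: (126 − 157.9375)² / 157.9375 = 6.4583
χ² = 5.0231 + 6.4583 = 11.4814 ≈ 11.481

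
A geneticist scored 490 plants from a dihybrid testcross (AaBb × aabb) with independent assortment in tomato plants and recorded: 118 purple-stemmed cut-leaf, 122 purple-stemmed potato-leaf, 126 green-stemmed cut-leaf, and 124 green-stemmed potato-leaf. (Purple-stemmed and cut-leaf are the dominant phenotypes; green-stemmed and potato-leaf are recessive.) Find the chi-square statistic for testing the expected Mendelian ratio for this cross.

A dihybrid testcross with independent assortment gives a 1:1:1:1 ratio.
Total ratio parts = 4. Expected numbers out of 490:
  purple-stemmed cut-leaf: 490 × 1/4 = 122.5
  purple-stemmed potato-leaf: 490 × 1/4 = 122.5
  green-stemmed cut-leaf: 490 × 1/4 = 122.5
  green-stemmed potato-leaf: 490 × 1/4 = 122.5
χ² = Σ (O − E)² / E
  purple-stemmed cut-leaf: (118 − 122.5)² / 122.5 = 0.1653
  purple-stemmed potato-leaf: (122 − 122.5)² / 122.5 = 0.0020
  green-stemmed cut-leaf: (126 − 122.5)² / 122.5 = 0.1000
  green-stemmed potato-leaf: (124 − 122.5)² / 122.5 = 0.0184
χ² = 0.1653 + 0.0020 + 0.1000 + 0.0184 = 0.2857 ≈ 0.286

0.286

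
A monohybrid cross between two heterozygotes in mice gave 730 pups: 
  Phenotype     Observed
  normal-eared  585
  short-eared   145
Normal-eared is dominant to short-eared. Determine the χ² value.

10.274

For a monohybrid cross between heterozygotes with complete dominance, the expected phenotypic ratio is 3:1.
Expected counts for N = 730 under a 3:1 ratio (total parts = 4):
  normal-eared: 730 × 3/4 = 547.5
  short-eared: 730 × 1/4 = 182.5
χ² = Σ (O − E)² / E
  normal-eared: (585 − 547.5)² / 547.5 = 2.5685
  short-eared: (145 − 182.5)² / 182.5 = 7.7055
χ² = 2.5685 + 7.7055 = 10.274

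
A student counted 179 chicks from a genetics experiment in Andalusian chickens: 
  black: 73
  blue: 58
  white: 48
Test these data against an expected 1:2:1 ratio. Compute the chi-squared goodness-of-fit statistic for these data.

Total ratio parts = 4. Expected numbers out of 179:
  black: 179 × 1/4 = 44.75
  blue: 179 × 2/4 = 89.5
  white: 179 × 1/4 = 44.75
χ² = Σ (O − E)² / E
  black: (73 − 44.75)² / 44.75 = 17.8338
  blue: (58 − 89.5)² / 89.5 = 11.0866
  white: (48 − 44.75)² / 44.75 = 0.2360
χ² = 17.8338 + 11.0866 + 0.2360 = 29.1564 ≈ 29.156

29.156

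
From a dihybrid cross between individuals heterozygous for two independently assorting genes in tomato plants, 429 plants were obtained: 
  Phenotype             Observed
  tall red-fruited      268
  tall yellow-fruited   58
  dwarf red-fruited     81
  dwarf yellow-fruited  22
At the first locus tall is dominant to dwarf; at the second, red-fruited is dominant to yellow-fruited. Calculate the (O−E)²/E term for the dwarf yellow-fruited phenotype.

A dihybrid F₂ with independent assortment and complete dominance at both loci gives a 9:3:3:1 phenotypic ratio.
The 9:3:3:1 ratio has 16 parts, so with N = 429 the expected counts are:
  tall red-fruited: 429 × 9/16 = 241.3125
  tall yellow-fruited: 429 × 3/16 = 80.4375
  dwarf red-fruited: 429 × 3/16 = 80.4375
  dwarf yellow-fruited: 429 × 1/16 = 26.8125
Contribution of dwarf yellow-fruited: (22 − 26.8125)² / 26.8125 = 0.8638

0.864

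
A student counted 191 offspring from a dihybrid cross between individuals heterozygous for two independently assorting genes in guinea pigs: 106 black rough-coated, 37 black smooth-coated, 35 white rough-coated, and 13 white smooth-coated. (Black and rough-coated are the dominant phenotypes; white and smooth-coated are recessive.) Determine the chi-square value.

0.172

A dihybrid F₂ with independent assortment and complete dominance at both loci gives a 9:3:3:1 phenotypic ratio.
Expected counts for N = 191 under a 9:3:3:1 ratio (total parts = 16):
  black rough-coated: 191 × 9/16 = 107.4375
  black smooth-coated: 191 × 3/16 = 35.8125
  white rough-coated: 191 × 3/16 = 35.8125
  white smooth-coated: 191 × 1/16 = 11.9375
χ² = Σ (O − E)² / E
  black rough-coated: (106 − 107.4375)² / 107.4375 = 0.0192
  black smooth-coated: (37 − 35.8125)² / 35.8125 = 0.0394
  white rough-coated: (35 − 35.8125)² / 35.8125 = 0.0184
  white smooth-coated: (13 − 11.9375)² / 11.9375 = 0.0946
χ² = 0.0192 + 0.0394 + 0.0184 + 0.0946 = 0.1716 ≈ 0.172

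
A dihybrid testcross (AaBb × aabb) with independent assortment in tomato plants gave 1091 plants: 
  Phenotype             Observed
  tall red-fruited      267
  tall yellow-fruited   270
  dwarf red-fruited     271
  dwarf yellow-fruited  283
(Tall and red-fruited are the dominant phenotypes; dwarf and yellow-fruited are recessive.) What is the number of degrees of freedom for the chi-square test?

A dihybrid testcross with independent assortment gives a 1:1:1:1 ratio.
A goodness-of-fit test with 4 phenotype classes has df = 4 − 1 = 3.

3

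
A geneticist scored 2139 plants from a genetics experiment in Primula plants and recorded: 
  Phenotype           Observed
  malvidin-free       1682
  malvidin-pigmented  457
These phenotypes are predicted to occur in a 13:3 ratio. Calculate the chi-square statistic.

Total ratio parts = 16. Expected numbers out of 2139:
  malvidin-free: 2139 × 13/16 = 1737.9375
  malvidin-pigmented: 2139 × 3/16 = 401.0625
χ² = Σ (O − E)² / E
  malvidin-free: (1682 − 1737.9375)² / 1737.9375 = 1.8004
  malvidin-pigmented: (457 − 401.0625)² / 401.0625 = 7.8018
χ² = 1.8004 + 7.8018 = 9.6022 ≈ 9.602

9.602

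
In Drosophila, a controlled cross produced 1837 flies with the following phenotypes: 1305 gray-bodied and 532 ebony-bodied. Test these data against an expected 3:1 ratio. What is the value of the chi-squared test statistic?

Under the 3:1 hypothesis (Σ ratio = 4, N = 1837):
  gray-bodied: 1837 × 3/4 = 1377.75
  ebony-bodied: 1837 × 1/4 = 459.25
χ² = Σ (O − E)² / E
  gray-bodied: (1305 − 1377.75)² / 1377.75 = 3.8415
  ebony-bodied: (532 − 459.25)² / 459.25 = 11.5244
χ² = 3.8415 + 11.5244 = 15.3659 ≈ 15.366

15.366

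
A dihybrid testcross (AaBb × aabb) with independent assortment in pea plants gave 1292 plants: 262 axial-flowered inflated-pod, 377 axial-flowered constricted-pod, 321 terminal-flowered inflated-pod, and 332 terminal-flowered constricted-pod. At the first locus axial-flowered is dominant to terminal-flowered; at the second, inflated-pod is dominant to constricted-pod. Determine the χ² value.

A dihybrid testcross with independent assortment gives a 1:1:1:1 ratio.
Under the 1:1:1:1 hypothesis (Σ ratio = 4, N = 1292):
  axial-flowered inflated-pod: 1292 × 1/4 = 323
  axial-flowered constricted-pod: 1292 × 1/4 = 323
  terminal-flowered inflated-pod: 1292 × 1/4 = 323
  terminal-flowered constricted-pod: 1292 × 1/4 = 323
χ² = Σ (O − E)² / E
  axial-flowered inflated-pod: (262 − 323)² / 323 = 11.5201
  axial-flowered constricted-pod: (377 − 323)² / 323 = 9.0279
  terminal-flowered inflated-pod: (321 − 323)² / 323 = 0.0124
  terminal-flowered constricted-pod: (332 − 323)² / 323 = 0.2508
χ² = 11.5201 + 9.0279 + 0.0124 + 0.2508 = 20.8112 ≈ 20.811

20.811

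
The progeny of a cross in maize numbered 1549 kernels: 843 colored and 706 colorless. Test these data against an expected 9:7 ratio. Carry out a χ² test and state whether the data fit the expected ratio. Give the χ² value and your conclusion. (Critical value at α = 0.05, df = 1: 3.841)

Under the 9:7 hypothesis (Σ ratio = 16, N = 1549):
  colored: 1549 × 9/16 = 871.3125
  colorless: 1549 × 7/16 = 677.6875
χ² = Σ (O − E)² / E
  colored: (843 − 871.3125)² / 871.3125 = 0.9200
  colorless: (706 − 677.6875)² / 677.6875 = 1.1828
χ² = 0.9200 + 1.1828 = 2.1028 ≈ 2.103
Degrees of freedom = 2 − 1 = 1; critical value at α = 0.05 is 3.841.
Since 2.103 < 3.841, we fail to reject the null hypothesis — the data are consistent with the 9:7 ratio.

2.103; consistent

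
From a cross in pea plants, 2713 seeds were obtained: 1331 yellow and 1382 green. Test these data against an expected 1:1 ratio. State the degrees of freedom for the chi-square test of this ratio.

A goodness-of-fit test with 2 phenotype classes has df = 2 − 1 = 1.

1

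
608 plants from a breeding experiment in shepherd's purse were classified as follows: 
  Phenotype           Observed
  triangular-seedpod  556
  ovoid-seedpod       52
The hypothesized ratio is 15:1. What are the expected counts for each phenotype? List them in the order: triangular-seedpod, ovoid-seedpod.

570, 38

Under the 15:1 hypothesis (Σ ratio = 16, N = 608):
  triangular-seedpod: 608 × 15/16 = 570
  ovoid-seedpod: 608 × 1/16 = 38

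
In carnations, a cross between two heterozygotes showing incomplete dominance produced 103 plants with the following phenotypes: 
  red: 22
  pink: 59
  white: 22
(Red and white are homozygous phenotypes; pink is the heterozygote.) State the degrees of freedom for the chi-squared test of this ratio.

With incomplete dominance, a heterozygote × heterozygote cross gives a 1:2:1 phenotypic ratio.
A goodness-of-fit test with 3 phenotype classes has df = 3 − 1 = 2.

2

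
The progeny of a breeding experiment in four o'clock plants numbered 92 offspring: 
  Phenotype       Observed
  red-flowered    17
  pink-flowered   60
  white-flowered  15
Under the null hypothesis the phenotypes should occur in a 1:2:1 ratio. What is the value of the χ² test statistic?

8.609

The 1:2:1 ratio has 4 parts, so with N = 92 the expected counts are:
  red-flowered: 92 × 1/4 = 23
  pink-flowered: 92 × 2/4 = 46
  white-flowered: 92 × 1/4 = 23
χ² = Σ (O − E)² / E
  red-flowered: (17 − 23)² / 23 = 1.5652
  pink-flowered: (60 − 46)² / 46 = 4.2609
  white-flowered: (15 − 23)² / 23 = 2.7826
χ² = 1.5652 + 4.2609 + 2.7826 = 8.6087 ≈ 8.609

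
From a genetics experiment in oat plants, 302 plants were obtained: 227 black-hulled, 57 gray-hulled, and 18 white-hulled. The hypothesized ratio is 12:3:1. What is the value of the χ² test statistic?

Total ratio parts = 16. Expected numbers out of 302:
  black-hulled: 302 × 12/16 = 226.5
  gray-hulled: 302 × 3/16 = 56.625
  white-hulled: 302 × 1/16 = 18.875
χ² = Σ (O − E)² / E
  black-hulled: (227 − 226.5)² / 226.5 = 0.0011
  gray-hulled: (57 − 56.625)² / 56.625 = 0.0025
  white-hulled: (18 − 18.875)² / 18.875 = 0.0406
χ² = 0.0011 + 0.0025 + 0.0406 = 0.0442 ≈ 0.044

0.044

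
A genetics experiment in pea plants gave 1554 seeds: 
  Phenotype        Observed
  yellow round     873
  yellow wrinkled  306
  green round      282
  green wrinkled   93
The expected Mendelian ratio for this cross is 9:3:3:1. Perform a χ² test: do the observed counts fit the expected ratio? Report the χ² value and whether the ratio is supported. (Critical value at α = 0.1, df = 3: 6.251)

1.212; consistent

Expected counts for N = 1554 under a 9:3:3:1 ratio (total parts = 16):
  yellow round: 1554 × 9/16 = 874.125
  yellow wrinkled: 1554 × 3/16 = 291.375
  green round: 1554 × 3/16 = 291.375
  green wrinkled: 1554 × 1/16 = 97.125
χ² = Σ (O − E)² / E
  yellow round: (873 − 874.125)² / 874.125 = 0.0014
  yellow wrinkled: (306 − 291.375)² / 291.375 = 0.7341
  green round: (282 − 291.375)² / 291.375 = 0.3016
  green wrinkled: (93 − 97.125)² / 97.125 = 0.1752
χ² = 0.0014 + 0.7341 + 0.3016 + 0.1752 = 1.2123 ≈ 1.212
Degrees of freedom = 4 − 1 = 3; critical value at α = 0.1 is 6.251.
Since 1.212 < 6.251, we fail to reject the null hypothesis — the data are consistent with the 9:3:3:1 ratio.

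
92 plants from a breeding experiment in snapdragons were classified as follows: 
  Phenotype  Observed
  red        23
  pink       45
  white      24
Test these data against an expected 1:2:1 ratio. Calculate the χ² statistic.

Under the 1:2:1 hypothesis (Σ ratio = 4, N = 92):
  red: 92 × 1/4 = 23
  pink: 92 × 2/4 = 46
  white: 92 × 1/4 = 23
χ² = Σ (O − E)² / E
  red: (23 − 23)² / 23 = 0.0000
  pink: (45 − 46)² / 46 = 0.0217
  white: (24 − 23)² / 23 = 0.0435
χ² = 0.0000 + 0.0217 + 0.0435 = 0.0652 ≈ 0.065

0.065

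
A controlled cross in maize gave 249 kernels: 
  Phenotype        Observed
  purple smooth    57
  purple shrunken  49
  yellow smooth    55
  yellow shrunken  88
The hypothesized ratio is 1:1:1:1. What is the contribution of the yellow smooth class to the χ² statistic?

0.844

Total ratio parts = 4. Expected numbers out of 249:
  purple smooth: 249 × 1/4 = 62.25
  purple shrunken: 249 × 1/4 = 62.25
  yellow smooth: 249 × 1/4 = 62.25
  yellow shrunken: 249 × 1/4 = 62.25
Contribution of yellow smooth: (55 − 62.25)² / 62.25 = 0.8444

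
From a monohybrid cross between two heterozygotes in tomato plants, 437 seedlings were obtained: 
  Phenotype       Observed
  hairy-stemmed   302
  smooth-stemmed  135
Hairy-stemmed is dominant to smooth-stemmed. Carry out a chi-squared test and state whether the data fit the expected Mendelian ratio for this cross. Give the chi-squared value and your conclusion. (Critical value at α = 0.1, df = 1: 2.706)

For a monohybrid cross between heterozygotes with complete dominance, the expected phenotypic ratio is 3:1.
Under the 3:1 hypothesis (Σ ratio = 4, N = 437):
  hairy-stemmed: 437 × 3/4 = 327.75
  smooth-stemmed: 437 × 1/4 = 109.25
χ² = Σ (O − E)² / E
  hairy-stemmed: (302 − 327.75)² / 327.75 = 2.0231
  smooth-stemmed: (135 − 109.25)² / 109.25 = 6.0692
χ² = 2.0231 + 6.0692 = 8.0923 ≈ 8.092
Degrees of freedom = 2 − 1 = 1; critical value at α = 0.1 is 2.706.
Since 8.092 > 2.706, we reject the null hypothesis — the data do not fit the 3:1 ratio.

8.092; not consistent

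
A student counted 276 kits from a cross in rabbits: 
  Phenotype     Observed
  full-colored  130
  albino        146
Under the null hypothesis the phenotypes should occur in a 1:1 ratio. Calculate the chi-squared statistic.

0.928

Total ratio parts = 2. Expected numbers out of 276:
  full-colored: 276 × 1/2 = 138
  albino: 276 × 1/2 = 138
χ² = Σ (O − E)² / E
  full-colored: (130 − 138)² / 138 = 0.4638
  albino: (146 − 138)² / 138 = 0.4638
χ² = 0.4638 + 0.4638 = 0.9276 ≈ 0.928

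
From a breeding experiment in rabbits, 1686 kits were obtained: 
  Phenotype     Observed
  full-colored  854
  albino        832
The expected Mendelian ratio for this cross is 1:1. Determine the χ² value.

0.287

Expected counts for N = 1686 under a 1:1 ratio (total parts = 2):
  full-colored: 1686 × 1/2 = 843
  albino: 1686 × 1/2 = 843
χ² = Σ (O − E)² / E
  full-colored: (854 − 843)² / 843 = 0.1435
  albino: (832 − 843)² / 843 = 0.1435
χ² = 0.1435 + 0.1435 = 0.287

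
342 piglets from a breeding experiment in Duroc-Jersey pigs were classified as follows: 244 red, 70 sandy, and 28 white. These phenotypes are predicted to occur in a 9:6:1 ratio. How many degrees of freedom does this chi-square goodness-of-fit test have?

A goodness-of-fit test with 3 phenotype classes has df = 3 − 1 = 2.

2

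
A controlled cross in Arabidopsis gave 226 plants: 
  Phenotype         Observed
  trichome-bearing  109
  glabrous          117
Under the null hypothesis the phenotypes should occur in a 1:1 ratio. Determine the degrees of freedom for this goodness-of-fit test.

A goodness-of-fit test with 2 phenotype classes has df = 2 − 1 = 1.

1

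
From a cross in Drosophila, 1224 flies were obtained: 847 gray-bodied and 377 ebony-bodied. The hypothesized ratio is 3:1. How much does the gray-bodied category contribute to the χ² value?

5.491

Under the 3:1 hypothesis (Σ ratio = 4, N = 1224):
  gray-bodied: 1224 × 3/4 = 918
  ebony-bodied: 1224 × 1/4 = 306
Contribution of gray-bodied: (847 − 918)² / 918 = 5.4913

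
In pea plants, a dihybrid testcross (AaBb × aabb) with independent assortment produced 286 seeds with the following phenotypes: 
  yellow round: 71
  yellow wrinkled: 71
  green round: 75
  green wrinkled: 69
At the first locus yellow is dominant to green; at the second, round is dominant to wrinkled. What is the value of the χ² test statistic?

A dihybrid testcross with independent assortment gives a 1:1:1:1 ratio.
Total ratio parts = 4. Expected numbers out of 286:
  yellow round: 286 × 1/4 = 71.5
  yellow wrinkled: 286 × 1/4 = 71.5
  green round: 286 × 1/4 = 71.5
  green wrinkled: 286 × 1/4 = 71.5
χ² = Σ (O − E)² / E
  yellow round: (71 − 71.5)² / 71.5 = 0.0035
  yellow wrinkled: (71 − 71.5)² / 71.5 = 0.0035
  green round: (75 − 71.5)² / 71.5 = 0.1713
  green wrinkled: (69 − 71.5)² / 71.5 = 0.0874
χ² = 0.0035 + 0.0035 + 0.1713 + 0.0874 = 0.2657 ≈ 0.266

0.266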